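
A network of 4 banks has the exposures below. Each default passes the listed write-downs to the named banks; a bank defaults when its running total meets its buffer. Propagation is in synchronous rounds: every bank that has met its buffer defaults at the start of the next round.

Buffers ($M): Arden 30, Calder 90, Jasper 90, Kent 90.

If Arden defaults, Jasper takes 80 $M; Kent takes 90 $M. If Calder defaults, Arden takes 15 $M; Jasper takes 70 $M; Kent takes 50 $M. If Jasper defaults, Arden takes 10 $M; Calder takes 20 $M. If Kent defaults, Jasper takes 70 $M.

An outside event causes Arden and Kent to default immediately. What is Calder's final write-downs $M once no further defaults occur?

Round 1 — Arden, Kent default (initial).
  Jasper: +80+70 → 150 ≥ 90
Round 2 — Jasper defaults.
  Calder: +20 → 20 < 90
No further defaults.

20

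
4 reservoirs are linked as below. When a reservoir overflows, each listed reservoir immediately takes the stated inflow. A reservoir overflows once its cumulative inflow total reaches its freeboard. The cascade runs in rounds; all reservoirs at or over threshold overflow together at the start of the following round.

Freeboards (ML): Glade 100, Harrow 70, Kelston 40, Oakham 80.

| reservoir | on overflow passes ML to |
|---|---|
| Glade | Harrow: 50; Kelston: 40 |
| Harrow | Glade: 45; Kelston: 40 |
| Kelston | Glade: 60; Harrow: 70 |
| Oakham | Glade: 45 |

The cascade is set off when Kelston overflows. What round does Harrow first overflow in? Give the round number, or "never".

2

Round 1 — Kelston overflows (initial).
  Glade: +60 → 60 < 100
  Harrow: +70 → 70 ≥ 70
Round 2 — Harrow overflows.
  Glade: +45 → 105 ≥ 100
Round 3 — Glade overflows.
No further overflows.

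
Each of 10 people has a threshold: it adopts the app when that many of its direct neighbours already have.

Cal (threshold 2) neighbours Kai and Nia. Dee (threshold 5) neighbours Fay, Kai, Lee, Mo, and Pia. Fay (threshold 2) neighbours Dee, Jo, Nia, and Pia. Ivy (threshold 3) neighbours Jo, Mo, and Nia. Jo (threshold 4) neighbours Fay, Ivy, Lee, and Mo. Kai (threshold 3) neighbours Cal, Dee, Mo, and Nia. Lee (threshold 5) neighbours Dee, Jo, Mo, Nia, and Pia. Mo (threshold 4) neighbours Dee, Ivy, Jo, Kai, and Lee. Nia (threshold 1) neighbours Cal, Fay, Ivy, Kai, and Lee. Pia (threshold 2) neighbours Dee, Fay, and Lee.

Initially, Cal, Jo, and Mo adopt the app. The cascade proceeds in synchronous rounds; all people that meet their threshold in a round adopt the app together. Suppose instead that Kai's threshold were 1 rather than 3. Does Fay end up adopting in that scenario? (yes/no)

yes

With Kai's threshold at 1:
Round 1 — Cal, Jo, Mo adopt the app (initial).
Round 2 — checking thresholds:
  Dee: 1 of 5 neighbours < 5, not yet.
  Fay: 1 of 4 neighbours < 2, not yet.
  Ivy: 2 of 3 neighbours < 3, not yet.
  Kai: 2 of 4 neighbours ≥ 1, adopts the app.
  Lee: 2 of 5 neighbours < 5, not yet.
  Nia: 1 of 5 neighbours ≥ 1, adopts the app.
Round 3 — checking thresholds:
  Dee: 2 of 5 neighbours < 5, not yet.
  Fay: 2 of 4 neighbours ≥ 2, adopts the app.
  Ivy: 3 of 3 neighbours ≥ 3, adopts the app.
  Lee: 3 of 5 neighbours < 5, not yet.
Round 4 — no new adoptions; cascade stops.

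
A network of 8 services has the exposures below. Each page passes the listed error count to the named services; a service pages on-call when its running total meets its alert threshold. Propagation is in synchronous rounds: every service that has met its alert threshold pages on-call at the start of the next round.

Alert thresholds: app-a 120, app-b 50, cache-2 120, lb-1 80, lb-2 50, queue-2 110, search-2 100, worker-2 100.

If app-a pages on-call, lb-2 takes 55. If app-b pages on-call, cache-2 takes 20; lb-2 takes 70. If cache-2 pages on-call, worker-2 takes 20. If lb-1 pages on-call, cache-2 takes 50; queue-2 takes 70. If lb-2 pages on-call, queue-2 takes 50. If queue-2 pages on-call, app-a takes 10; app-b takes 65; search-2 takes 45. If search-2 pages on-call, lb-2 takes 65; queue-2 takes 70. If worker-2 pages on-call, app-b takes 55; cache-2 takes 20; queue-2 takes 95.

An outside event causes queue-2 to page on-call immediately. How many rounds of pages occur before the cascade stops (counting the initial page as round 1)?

3

Round 1 — queue-2 pages on-call (initial).
  app-a: +10 → 10 < 120
  app-b: +65 → 65 ≥ 50
  search-2: +45 → 45 < 100
Round 2 — app-b pages on-call.
  cache-2: +20 → 20 < 120
  lb-2: +70 → 70 ≥ 50
Round 3 — lb-2 pages on-call.
No further pages.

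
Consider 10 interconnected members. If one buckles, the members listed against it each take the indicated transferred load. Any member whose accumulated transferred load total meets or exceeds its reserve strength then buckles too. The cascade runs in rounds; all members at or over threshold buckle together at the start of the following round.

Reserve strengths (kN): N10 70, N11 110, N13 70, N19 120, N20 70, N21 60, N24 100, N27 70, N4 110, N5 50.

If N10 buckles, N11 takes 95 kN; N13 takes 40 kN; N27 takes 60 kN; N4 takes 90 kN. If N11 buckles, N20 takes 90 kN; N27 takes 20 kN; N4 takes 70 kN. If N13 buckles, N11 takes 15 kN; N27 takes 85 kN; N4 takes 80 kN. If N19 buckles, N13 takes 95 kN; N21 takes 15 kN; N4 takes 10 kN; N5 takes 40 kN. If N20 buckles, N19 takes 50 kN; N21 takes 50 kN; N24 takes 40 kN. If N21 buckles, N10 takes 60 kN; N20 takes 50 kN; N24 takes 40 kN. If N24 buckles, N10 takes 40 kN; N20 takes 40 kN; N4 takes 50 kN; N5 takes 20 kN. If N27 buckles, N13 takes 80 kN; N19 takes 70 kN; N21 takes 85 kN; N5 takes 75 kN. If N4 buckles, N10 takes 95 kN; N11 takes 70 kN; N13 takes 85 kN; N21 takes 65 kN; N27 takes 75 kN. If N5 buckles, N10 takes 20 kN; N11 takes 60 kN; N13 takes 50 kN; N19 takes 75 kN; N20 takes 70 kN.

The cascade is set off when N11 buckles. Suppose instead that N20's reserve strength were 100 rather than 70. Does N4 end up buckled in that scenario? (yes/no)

With N20's reserve strength at 100:
Round 1 — N11 buckles (initial).
  N20: +90 → 90 < 100
  N27: +20 → 20 < 70
  N4: +70 → 70 < 110
No further bucklings.

no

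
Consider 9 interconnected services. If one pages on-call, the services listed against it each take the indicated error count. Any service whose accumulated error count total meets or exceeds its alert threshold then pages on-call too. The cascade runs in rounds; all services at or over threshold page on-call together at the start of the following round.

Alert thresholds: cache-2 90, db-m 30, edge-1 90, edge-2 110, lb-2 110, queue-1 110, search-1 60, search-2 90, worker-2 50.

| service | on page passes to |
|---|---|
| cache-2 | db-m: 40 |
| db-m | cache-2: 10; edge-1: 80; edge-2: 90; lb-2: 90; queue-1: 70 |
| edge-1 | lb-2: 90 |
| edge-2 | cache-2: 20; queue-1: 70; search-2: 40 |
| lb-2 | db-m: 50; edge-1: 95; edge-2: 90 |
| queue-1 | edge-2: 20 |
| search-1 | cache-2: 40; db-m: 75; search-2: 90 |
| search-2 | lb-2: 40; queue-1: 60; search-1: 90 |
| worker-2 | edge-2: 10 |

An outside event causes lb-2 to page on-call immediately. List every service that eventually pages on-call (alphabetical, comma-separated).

db-m, edge-1, edge-2, lb-2, queue-1

Round 1 — lb-2 pages on-call (initial).
  db-m: +50 → 50 ≥ 30
  edge-1: +95 → 95 ≥ 90
  edge-2: +90 → 90 < 110
Round 2 — db-m, edge-1 page on-call.
  cache-2: +10 → 10 < 90
  edge-2: +90 → 180 ≥ 110
  queue-1: +70 → 70 < 110
Round 3 — edge-2 pages on-call.
  cache-2: +20 → 30 < 90
  queue-1: +70 → 140 ≥ 110
  search-2: +40 → 40 < 90
Round 4 — queue-1 pages on-call.
No further pages.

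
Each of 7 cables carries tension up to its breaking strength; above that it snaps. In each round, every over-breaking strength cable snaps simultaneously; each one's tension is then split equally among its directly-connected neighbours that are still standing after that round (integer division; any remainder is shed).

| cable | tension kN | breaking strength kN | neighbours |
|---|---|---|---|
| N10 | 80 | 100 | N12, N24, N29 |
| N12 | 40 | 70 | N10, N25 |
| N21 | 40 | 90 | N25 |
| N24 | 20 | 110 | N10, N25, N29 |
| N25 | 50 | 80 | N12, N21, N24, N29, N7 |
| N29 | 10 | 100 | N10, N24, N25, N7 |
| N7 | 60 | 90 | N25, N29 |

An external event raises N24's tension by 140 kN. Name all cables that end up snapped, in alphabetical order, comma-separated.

Round 1 — N24 at 160 > 110. N24 snaps.
  N24 sheds 160 kN to N10, N25, N29: 53 each (1 lost).
    N10: 80+53 = 133 > 100
    N25: 50+53 = 103 > 80
    N29: 10+53 = 63 ≤ 100
Round 2 — N10, N25 snap.
  N10 sheds 133 kN to N12, N29: 66 each (1 lost).
    N12: 40+66 = 106 > 70
    N29: 63+66 = 129 > 100
  N25 sheds 103 kN to N12, N21, N29, N7: 25 each (3 lost).
    N12: 106+25 = 131 > 70
    N21: 40+25 = 65 ≤ 90
    N29: 129+25 = 154 > 100
    N7: 60+25 = 85 ≤ 90
Round 3 — N12, N29 snap.
  N12 sheds 131 kN: no online neighbours, lost.
  N29 sheds 154 kN to N7: 154 each.
    N7: 85+154 = 239 > 90
Round 4 — N7 snaps.
  N7 sheds 239 kN: no online neighbours, lost.
No further breaks.

N10, N12, N24, N25, N29, N7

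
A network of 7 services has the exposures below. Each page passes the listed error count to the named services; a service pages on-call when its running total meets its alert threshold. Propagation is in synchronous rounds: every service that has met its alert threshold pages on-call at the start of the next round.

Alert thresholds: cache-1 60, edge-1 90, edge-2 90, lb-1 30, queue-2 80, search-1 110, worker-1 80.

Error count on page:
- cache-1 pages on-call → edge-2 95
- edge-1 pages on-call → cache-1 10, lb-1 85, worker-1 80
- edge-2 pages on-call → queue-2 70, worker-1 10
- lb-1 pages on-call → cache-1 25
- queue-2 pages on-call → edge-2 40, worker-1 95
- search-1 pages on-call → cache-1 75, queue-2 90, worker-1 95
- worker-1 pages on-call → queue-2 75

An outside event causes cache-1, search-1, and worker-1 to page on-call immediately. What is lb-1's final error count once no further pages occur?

Round 1 — cache-1, search-1, worker-1 page on-call (initial).
  edge-2: +95 → 95 ≥ 90
  queue-2: +90+75 → 165 ≥ 80
Round 2 — edge-2, queue-2 page on-call.
No further pages.

0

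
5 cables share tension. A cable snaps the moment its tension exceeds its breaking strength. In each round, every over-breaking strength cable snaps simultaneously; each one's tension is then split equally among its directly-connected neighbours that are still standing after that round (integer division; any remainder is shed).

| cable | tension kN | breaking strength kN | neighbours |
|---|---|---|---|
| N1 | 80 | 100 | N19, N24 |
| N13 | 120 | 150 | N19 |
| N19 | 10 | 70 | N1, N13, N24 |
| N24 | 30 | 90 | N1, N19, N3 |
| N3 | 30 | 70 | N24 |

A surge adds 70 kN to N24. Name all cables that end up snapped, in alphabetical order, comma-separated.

Round 1 — N24 at 100 > 90. N24 snaps.
  N24 sheds 100 kN to N1, N19, N3: 33 each (1 lost).
    N1: 80+33 = 113 > 100
    N19: 10+33 = 43 ≤ 70
    N3: 30+33 = 63 ≤ 70
Round 2 — N1 snaps.
  N1 sheds 113 kN to N19: 113 each.
    N19: 43+113 = 156 > 70
Round 3 — N19 snaps.
  N19 sheds 156 kN to N13: 156 each.
    N13: 120+156 = 276 > 150
Round 4 — N13 snaps.
  N13 sheds 276 kN: no online neighbours, lost.
No further breaks.

N1, N13, N19, N24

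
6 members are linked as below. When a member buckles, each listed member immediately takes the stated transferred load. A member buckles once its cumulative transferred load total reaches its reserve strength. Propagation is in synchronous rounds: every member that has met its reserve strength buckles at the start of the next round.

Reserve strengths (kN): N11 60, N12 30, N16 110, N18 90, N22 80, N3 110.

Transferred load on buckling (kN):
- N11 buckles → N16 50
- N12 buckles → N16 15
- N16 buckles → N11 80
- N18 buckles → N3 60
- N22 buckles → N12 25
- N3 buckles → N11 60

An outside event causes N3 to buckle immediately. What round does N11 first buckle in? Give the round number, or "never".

Round 1 — N3 buckles (initial).
  N11: +60 → 60 ≥ 60
Round 2 — N11 buckles.
  N16: +50 → 50 < 110
No further bucklings.

2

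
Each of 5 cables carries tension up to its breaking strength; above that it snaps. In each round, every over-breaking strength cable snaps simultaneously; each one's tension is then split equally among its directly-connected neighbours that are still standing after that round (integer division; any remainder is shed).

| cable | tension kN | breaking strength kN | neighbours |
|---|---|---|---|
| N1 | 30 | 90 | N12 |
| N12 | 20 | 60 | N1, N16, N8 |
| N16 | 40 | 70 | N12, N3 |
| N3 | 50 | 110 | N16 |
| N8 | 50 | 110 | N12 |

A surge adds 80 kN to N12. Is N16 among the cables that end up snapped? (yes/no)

yes

Round 1 — N12 at 100 > 60. N12 snaps.
  N12 sheds 100 kN to N1, N16, N8: 33 each (1 lost).
    N1: 30+33 = 63 ≤ 90
    N16: 40+33 = 73 > 70
    N8: 50+33 = 83 ≤ 110
Round 2 — N16 snaps.
  N16 sheds 73 kN to N3: 73 each.
    N3: 50+73 = 123 > 110
Round 3 — N3 snaps.
  N3 sheds 123 kN: no online neighbours, lost.
No further breaks.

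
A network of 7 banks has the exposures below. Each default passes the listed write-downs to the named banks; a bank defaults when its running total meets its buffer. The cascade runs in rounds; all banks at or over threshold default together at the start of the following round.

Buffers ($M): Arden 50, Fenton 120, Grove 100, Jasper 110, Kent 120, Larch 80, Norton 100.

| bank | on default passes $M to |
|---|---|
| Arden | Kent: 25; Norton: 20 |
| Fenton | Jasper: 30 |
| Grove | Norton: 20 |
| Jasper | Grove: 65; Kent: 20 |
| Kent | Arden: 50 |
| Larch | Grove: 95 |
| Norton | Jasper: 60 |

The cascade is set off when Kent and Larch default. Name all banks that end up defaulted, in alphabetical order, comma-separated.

Arden, Kent, Larch

Round 1 — Kent, Larch default (initial).
  Arden: +50 → 50 ≥ 50
  Grove: +95 → 95 < 100
Round 2 — Arden defaults.
  Norton: +20 → 20 < 100
No further defaults.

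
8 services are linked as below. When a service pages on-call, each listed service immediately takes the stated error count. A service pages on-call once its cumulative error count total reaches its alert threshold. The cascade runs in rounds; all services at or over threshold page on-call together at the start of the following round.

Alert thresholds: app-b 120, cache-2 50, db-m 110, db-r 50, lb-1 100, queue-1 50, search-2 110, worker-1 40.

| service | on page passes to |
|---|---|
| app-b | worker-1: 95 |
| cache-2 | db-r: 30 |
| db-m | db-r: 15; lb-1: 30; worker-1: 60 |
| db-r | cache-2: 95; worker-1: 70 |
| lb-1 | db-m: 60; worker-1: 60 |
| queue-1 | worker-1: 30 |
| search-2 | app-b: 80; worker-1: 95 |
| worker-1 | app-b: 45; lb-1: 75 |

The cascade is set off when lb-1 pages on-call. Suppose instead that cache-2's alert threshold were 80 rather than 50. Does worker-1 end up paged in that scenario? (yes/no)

yes

With cache-2's alert threshold at 80:
Round 1 — lb-1 pages on-call (initial).
  db-m: +60 → 60 < 110
  worker-1: +60 → 60 ≥ 40
Round 2 — worker-1 pages on-call.
  app-b: +45 → 45 < 120
No further pages.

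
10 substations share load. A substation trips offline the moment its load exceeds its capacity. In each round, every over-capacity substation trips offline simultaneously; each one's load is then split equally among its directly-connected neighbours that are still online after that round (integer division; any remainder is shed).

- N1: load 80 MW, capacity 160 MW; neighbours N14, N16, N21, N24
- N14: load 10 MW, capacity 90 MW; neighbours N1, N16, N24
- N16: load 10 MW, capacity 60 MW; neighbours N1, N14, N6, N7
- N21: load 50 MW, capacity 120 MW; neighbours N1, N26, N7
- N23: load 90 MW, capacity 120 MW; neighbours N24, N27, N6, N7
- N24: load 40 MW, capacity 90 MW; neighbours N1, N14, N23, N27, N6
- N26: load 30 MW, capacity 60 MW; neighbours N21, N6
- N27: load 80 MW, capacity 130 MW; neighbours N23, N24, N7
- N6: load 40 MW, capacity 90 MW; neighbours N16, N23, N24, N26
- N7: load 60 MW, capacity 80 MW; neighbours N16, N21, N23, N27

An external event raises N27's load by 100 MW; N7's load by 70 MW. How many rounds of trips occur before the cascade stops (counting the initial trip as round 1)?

5

Round 1 — N27 at 180 > 130; N7 at 130 > 80. N27, N7 trip offline.
  N27 sheds 180 MW to N23, N24: 90 each.
    N23: 90+90 = 180 > 120
    N24: 40+90 = 130 > 90
  N7 sheds 130 MW to N16, N21, N23: 43 each (1 lost).
    N16: 10+43 = 53 ≤ 60
    N21: 50+43 = 93 ≤ 120
    N23: 180+43 = 223 > 120
Round 2 — N23, N24 trip offline.
  N23 sheds 223 MW to N6: 223 each.
    N6: 40+223 = 263 > 90
  N24 sheds 130 MW to N1, N14, N6: 43 each (1 lost).
    N1: 80+43 = 123 ≤ 160
    N14: 10+43 = 53 ≤ 90
    N6: 263+43 = 306 > 90
Round 3 — N6 trips offline.
  N6 sheds 306 MW to N16, N26: 153 each.
    N16: 53+153 = 206 > 60
    N26: 30+153 = 183 > 60
Round 4 — N16, N26 trip offline.
  N16 sheds 206 MW to N1, N14: 103 each.
    N1: 123+103 = 226 > 160
    N14: 53+103 = 156 > 90
  N26 sheds 183 MW to N21: 183 each.
    N21: 93+183 = 276 > 120
Round 5 — N1, N14, N21 trip offline.
  N1 sheds 226 MW: no online neighbours, lost.
  N14 sheds 156 MW: no online neighbours, lost.
  N21 sheds 276 MW: no online neighbours, lost.
No further trips.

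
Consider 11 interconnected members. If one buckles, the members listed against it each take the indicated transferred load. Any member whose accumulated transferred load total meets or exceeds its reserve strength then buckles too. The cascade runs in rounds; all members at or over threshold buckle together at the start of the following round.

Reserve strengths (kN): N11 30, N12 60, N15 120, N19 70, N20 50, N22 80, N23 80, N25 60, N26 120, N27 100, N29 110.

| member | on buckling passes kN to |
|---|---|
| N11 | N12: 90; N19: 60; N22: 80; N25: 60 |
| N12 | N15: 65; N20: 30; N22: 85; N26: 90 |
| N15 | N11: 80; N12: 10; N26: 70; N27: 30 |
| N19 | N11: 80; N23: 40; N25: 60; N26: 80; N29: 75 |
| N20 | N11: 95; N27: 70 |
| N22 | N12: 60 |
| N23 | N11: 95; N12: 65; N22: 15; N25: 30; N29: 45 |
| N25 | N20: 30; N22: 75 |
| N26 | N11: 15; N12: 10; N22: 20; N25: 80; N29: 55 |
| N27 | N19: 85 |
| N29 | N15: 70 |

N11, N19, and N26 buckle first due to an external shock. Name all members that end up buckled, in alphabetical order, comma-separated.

Round 1 — N11, N19, N26 buckle (initial).
  N12: +90+10 → 100 ≥ 60
  N22: +80+20 → 100 ≥ 80
  N23: +40 → 40 < 80
  N25: +60+60+80 → 200 ≥ 60
  N29: +75+55 → 130 ≥ 110
Round 2 — N12, N22, N25, N29 buckle.
  N15: +65+70 → 135 ≥ 120
  N20: +30+30 → 60 ≥ 50
Round 3 — N15, N20 buckle.
  N27: +30+70 → 100 ≥ 100
Round 4 — N27 buckles.
No further bucklings.

N11, N12, N15, N19, N20, N22, N25, N26, N27, N29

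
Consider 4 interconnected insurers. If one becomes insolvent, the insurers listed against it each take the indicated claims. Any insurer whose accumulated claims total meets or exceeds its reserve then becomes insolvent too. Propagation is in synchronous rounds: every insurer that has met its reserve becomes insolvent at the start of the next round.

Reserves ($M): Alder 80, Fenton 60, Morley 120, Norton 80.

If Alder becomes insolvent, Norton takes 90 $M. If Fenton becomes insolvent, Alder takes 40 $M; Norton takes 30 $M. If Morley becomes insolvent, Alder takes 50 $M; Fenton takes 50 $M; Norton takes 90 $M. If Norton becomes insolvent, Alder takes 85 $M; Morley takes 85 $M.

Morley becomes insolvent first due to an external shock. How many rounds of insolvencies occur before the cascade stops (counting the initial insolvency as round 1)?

Round 1 — Morley becomes insolvent (initial).
  Alder: +50 → 50 < 80
  Fenton: +50 → 50 < 60
  Norton: +90 → 90 ≥ 80
Round 2 — Norton becomes insolvent.
  Alder: +85 → 135 ≥ 80
Round 3 — Alder becomes insolvent.
No further insolvencies.

3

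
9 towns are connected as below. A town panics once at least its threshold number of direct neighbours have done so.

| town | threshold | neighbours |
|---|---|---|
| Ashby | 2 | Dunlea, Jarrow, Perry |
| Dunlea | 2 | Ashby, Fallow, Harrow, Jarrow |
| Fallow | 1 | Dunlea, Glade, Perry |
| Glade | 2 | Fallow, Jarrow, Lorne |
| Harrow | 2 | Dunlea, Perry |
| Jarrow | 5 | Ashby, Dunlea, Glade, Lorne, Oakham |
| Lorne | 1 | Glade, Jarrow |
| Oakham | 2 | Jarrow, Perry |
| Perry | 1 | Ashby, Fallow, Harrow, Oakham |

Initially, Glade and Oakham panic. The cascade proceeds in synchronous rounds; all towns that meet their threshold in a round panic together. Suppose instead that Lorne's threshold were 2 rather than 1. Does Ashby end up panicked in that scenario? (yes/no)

With Lorne's threshold at 2:
Round 1 — Glade, Oakham panic (initial).
Round 2 — checking thresholds:
  Fallow: 1 of 3 neighbours ≥ 1, panics.
  Jarrow: 2 of 5 neighbours < 5, not yet.
  Lorne: 1 of 2 neighbours < 2, not yet.
  Perry: 1 of 4 neighbours ≥ 1, panics.
Round 3 — no new panics; cascade stops.

no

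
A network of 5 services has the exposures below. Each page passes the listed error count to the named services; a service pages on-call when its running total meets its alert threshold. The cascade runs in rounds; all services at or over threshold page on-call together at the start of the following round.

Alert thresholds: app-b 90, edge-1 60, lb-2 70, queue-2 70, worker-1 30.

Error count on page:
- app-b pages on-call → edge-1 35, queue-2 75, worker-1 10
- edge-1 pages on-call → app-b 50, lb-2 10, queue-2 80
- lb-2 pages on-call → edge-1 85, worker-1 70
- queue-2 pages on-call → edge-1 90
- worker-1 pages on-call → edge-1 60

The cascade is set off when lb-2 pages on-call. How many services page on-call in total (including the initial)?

Round 1 — lb-2 pages on-call (initial).
  edge-1: +85 → 85 ≥ 60
  worker-1: +70 → 70 ≥ 30
Round 2 — edge-1, worker-1 page on-call.
  app-b: +50 → 50 < 90
  queue-2: +80 → 80 ≥ 70
Round 3 — queue-2 pages on-call.
No further pages.

4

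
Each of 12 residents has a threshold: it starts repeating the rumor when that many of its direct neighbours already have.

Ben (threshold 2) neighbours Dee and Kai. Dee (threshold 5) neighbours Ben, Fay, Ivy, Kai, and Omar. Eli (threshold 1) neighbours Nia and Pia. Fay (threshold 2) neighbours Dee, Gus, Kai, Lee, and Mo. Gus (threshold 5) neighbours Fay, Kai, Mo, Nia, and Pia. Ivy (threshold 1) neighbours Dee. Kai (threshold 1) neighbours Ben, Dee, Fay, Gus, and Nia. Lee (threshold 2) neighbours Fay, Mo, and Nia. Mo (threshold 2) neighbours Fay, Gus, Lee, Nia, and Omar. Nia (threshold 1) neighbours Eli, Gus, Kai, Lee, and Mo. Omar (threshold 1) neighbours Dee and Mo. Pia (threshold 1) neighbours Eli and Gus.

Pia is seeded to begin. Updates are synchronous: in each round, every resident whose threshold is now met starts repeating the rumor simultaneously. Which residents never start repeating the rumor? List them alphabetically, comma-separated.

Round 1 — Pia starts repeating the rumor (initial).
Round 2 — checking thresholds:
  Eli: 1 of 2 neighbours ≥ 1, starts repeating the rumor.
  Gus: 1 of 5 neighbours < 5, holds.
Round 3 — checking thresholds:
  Gus: 1 of 5 neighbours < 5, holds.
  Nia: 1 of 5 neighbours ≥ 1, starts repeating the rumor.
Round 4 — checking thresholds:
  Gus: 2 of 5 neighbours < 5, holds.
  Kai: 1 of 5 neighbours ≥ 1, starts repeating the rumor.
  Lee: 1 of 3 neighbours < 2, holds.
  Mo: 1 of 5 neighbours < 2, holds.
Round 5 — no new spreads; cascade stops.

Ben, Dee, Fay, Gus, Ivy, Lee, Mo, Omar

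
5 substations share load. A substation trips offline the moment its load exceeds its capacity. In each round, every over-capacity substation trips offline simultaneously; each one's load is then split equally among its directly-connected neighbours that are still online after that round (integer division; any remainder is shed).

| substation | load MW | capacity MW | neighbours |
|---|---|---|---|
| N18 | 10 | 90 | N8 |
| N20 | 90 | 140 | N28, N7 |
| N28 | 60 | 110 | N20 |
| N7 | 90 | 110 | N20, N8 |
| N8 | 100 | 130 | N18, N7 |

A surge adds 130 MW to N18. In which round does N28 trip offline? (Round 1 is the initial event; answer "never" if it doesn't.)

Round 1 — N18 at 140 > 90. N18 trips offline.
  N18 sheds 140 MW to N8: 140 each.
    N8: 100+140 = 240 > 130
Round 2 — N8 trips offline.
  N8 sheds 240 MW to N7: 240 each.
    N7: 90+240 = 330 > 110
Round 3 — N7 trips offline.
  N7 sheds 330 MW to N20: 330 each.
    N20: 90+330 = 420 > 140
Round 4 — N20 trips offline.
  N20 sheds 420 MW to N28: 420 each.
    N28: 60+420 = 480 > 110
Round 5 — N28 trips offline.
  N28 sheds 480 MW: no online neighbours, lost.
No further trips.

5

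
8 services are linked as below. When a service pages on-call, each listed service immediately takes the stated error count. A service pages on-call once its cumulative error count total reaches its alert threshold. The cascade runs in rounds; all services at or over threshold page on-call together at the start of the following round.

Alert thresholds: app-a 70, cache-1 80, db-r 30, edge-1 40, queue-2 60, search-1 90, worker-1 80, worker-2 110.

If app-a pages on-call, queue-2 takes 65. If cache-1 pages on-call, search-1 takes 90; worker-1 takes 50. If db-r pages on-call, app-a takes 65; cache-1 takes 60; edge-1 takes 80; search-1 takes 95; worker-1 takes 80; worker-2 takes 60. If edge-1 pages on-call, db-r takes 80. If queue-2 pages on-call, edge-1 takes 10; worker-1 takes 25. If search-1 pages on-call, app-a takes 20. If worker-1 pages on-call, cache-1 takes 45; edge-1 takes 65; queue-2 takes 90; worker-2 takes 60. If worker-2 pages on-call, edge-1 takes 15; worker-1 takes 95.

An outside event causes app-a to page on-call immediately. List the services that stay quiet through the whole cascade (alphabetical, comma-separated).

cache-1, db-r, edge-1, search-1, worker-1, worker-2

Round 1 — app-a pages on-call (initial).
  queue-2: +65 → 65 ≥ 60
Round 2 — queue-2 pages on-call.
  edge-1: +10 → 10 < 40
  worker-1: +25 → 25 < 80
No further pages.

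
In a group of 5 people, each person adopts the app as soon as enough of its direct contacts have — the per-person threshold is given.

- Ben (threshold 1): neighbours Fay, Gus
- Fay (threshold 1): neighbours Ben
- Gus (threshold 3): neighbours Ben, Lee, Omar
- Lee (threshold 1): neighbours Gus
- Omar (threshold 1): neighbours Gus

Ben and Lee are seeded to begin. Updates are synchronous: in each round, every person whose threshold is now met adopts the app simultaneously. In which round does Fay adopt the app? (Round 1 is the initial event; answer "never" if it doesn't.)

2

Round 1 — Ben, Lee adopt the app (initial).
Round 2 — checking thresholds:
  Fay: 1 of 1 neighbours ≥ 1, adopts the app.
  Gus: 2 of 3 neighbours < 3, below threshold.
Round 3 — no new adoptions; cascade stops.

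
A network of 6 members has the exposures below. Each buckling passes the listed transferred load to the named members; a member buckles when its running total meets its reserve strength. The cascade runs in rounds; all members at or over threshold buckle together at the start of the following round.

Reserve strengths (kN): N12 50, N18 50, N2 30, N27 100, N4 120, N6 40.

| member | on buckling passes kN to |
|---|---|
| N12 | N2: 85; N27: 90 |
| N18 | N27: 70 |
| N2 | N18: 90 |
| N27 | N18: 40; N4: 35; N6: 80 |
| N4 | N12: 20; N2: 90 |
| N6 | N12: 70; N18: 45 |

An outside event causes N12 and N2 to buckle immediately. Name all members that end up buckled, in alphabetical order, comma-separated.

N12, N18, N2, N27, N6

Round 1 — N12, N2 buckle (initial).
  N18: +90 → 90 ≥ 50
  N27: +90 → 90 < 100
Round 2 — N18 buckles.
  N27: +70 → 160 ≥ 100
Round 3 — N27 buckles.
  N4: +35 → 35 < 120
  N6: +80 → 80 ≥ 40
Round 4 — N6 buckles.
No further bucklings.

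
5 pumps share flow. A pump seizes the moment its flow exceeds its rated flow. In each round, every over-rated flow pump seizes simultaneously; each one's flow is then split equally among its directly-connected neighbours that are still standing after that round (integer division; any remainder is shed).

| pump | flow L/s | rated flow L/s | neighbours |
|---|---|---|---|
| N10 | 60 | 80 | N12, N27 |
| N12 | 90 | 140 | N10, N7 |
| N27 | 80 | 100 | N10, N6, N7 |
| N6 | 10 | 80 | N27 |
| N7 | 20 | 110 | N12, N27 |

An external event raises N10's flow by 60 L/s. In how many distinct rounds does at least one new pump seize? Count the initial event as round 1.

Round 1 — N10 at 120 > 80. N10 seizes.
  N10 sheds 120 L/s to N12, N27: 60 each.
    N12: 90+60 = 150 > 140
    N27: 80+60 = 140 > 100
Round 2 — N12, N27 seize.
  N12 sheds 150 L/s to N7: 150 each.
    N7: 20+150 = 170 > 110
  N27 sheds 140 L/s to N6, N7: 70 each.
    N6: 10+70 = 80 ≤ 80
    N7: 170+70 = 240 > 110
Round 3 — N7 seizes.
  N7 sheds 240 L/s: no online neighbours, lost.
No further seizures.

3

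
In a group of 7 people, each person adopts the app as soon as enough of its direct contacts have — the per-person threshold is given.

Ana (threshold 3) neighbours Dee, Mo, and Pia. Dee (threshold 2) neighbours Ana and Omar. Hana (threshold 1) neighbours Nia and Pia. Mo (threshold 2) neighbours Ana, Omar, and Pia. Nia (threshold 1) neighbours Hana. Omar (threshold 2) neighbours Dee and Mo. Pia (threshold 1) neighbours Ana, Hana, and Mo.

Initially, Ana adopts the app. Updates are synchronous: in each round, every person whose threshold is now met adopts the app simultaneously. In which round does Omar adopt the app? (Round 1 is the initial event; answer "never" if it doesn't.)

never

Round 1 — Ana adopts the app (initial).
Round 2 — checking thresholds:
  Dee: 1 of 2 neighbours < 2, below threshold.
  Mo: 1 of 3 neighbours < 2, below threshold.
  Pia: 1 of 3 neighbours ≥ 1, adopts the app.
Round 3 — checking thresholds:
  Dee: 1 of 2 neighbours < 2, below threshold.
  Hana: 1 of 2 neighbours ≥ 1, adopts the app.
  Mo: 2 of 3 neighbours ≥ 2, adopts the app.
Round 4 — checking thresholds:
  Dee: 1 of 2 neighbours < 2, below threshold.
  Nia: 1 of 1 neighbours ≥ 1, adopts the app.
  Omar: 1 of 2 neighbours < 2, below threshold.
Round 5 — no new adoptions; cascade stops.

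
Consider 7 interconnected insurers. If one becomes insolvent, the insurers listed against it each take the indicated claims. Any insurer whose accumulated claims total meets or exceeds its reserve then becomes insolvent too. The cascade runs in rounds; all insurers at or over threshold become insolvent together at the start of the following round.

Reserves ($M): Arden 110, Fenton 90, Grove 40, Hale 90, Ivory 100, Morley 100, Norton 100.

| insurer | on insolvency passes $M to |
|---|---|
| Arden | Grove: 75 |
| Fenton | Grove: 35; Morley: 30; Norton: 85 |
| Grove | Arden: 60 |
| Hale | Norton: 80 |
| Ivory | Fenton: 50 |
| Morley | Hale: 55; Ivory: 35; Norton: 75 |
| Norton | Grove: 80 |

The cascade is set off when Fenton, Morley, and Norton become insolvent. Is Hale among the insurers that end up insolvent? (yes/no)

no

Round 1 — Fenton, Morley, Norton become insolvent (initial).
  Grove: +35+80 → 115 ≥ 40
  Hale: +55 → 55 < 90
  Ivory: +35 → 35 < 100
Round 2 — Grove becomes insolvent.
  Arden: +60 → 60 < 110
No further insolvencies.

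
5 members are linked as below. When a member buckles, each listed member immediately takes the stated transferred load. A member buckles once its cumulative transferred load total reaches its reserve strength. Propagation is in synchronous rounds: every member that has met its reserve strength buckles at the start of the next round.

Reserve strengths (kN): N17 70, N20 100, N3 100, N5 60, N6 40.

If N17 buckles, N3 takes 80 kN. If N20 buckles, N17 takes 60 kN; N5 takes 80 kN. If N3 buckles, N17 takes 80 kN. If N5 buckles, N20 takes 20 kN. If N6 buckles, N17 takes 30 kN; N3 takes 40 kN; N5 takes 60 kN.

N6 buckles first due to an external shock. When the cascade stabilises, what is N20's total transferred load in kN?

Round 1 — N6 buckles (initial).
  N17: +30 → 30 < 70
  N3: +40 → 40 < 100
  N5: +60 → 60 ≥ 60
Round 2 — N5 buckles.
  N20: +20 → 20 < 100
No further bucklings.

20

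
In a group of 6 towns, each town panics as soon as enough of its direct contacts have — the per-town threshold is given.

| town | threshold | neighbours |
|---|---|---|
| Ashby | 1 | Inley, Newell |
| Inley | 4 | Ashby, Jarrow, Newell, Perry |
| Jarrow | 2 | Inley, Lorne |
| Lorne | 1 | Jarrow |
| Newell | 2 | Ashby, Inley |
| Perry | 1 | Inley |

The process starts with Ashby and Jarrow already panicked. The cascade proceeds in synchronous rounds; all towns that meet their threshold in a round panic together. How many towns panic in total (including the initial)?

3

Round 1 — Ashby, Jarrow panic (initial).
Round 2 — checking thresholds:
  Inley: 2 of 4 neighbours < 4, holds.
  Lorne: 1 of 1 neighbours ≥ 1, panics.
  Newell: 1 of 2 neighbours < 2, holds.
Round 3 — no new panics; cascade stops.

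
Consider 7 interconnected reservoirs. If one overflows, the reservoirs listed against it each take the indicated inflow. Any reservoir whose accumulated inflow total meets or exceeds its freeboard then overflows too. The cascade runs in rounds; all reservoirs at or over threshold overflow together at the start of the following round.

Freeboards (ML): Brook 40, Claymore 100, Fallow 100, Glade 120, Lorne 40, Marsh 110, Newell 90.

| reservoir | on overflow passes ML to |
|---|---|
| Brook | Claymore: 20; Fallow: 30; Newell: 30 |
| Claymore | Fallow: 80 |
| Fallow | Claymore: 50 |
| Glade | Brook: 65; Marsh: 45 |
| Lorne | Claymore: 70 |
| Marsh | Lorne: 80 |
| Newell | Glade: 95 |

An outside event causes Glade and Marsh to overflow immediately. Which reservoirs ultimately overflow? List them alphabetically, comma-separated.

Round 1 — Glade, Marsh overflow (initial).
  Brook: +65 → 65 ≥ 40
  Lorne: +80 → 80 ≥ 40
Round 2 — Brook, Lorne overflow.
  Claymore: +20+70 → 90 < 100
  Fallow: +30 → 30 < 100
  Newell: +30 → 30 < 90
No further overflows.

Brook, Glade, Lorne, Marsh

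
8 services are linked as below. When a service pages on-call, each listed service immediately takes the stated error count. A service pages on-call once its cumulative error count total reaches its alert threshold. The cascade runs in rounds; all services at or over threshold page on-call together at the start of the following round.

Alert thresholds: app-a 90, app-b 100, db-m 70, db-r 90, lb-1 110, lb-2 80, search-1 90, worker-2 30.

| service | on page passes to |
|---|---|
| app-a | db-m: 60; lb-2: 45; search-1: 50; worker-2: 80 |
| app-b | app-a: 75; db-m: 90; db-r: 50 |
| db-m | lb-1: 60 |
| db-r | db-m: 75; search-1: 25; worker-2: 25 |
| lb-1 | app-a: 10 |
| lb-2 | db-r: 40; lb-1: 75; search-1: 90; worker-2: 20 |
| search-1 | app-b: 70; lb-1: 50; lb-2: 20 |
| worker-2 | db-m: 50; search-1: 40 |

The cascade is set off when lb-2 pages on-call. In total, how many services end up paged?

3

Round 1 — lb-2 pages on-call (initial).
  db-r: +40 → 40 < 90
  lb-1: +75 → 75 < 110
  search-1: +90 → 90 ≥ 90
  worker-2: +20 → 20 < 30
Round 2 — search-1 pages on-call.
  app-b: +70 → 70 < 100
  lb-1: +50 → 125 ≥ 110
Round 3 — lb-1 pages on-call.
  app-a: +10 → 10 < 90
No further pages.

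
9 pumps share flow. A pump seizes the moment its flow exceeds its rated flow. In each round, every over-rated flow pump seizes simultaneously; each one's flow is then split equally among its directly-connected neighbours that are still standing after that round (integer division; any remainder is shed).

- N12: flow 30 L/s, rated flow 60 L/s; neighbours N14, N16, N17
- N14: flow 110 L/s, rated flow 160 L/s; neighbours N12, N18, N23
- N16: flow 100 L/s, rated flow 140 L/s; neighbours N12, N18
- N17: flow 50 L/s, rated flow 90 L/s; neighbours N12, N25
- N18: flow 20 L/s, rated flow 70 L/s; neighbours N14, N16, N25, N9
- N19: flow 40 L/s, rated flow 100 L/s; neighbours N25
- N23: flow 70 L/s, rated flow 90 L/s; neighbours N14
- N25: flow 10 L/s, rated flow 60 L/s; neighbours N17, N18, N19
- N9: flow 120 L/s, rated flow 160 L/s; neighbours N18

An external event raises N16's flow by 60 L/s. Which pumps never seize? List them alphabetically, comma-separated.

Round 1 — N16 at 160 > 140. N16 seizes.
  N16 sheds 160 L/s to N12, N18: 80 each.
    N12: 30+80 = 110 > 60
    N18: 20+80 = 100 > 70
Round 2 — N12, N18 seize.
  N12 sheds 110 L/s to N14, N17: 55 each.
    N14: 110+55 = 165 > 160
    N17: 50+55 = 105 > 90
  N18 sheds 100 L/s to N14, N25, N9: 33 each (1 lost).
    N14: 165+33 = 198 > 160
    N25: 10+33 = 43 ≤ 60
    N9: 120+33 = 153 ≤ 160
Round 3 — N14, N17 seize.
  N14 sheds 198 L/s to N23: 198 each.
    N23: 70+198 = 268 > 90
  N17 sheds 105 L/s to N25: 105 each.
    N25: 43+105 = 148 > 60
Round 4 — N23, N25 seize.
  N23 sheds 268 L/s: no online neighbours, lost.
  N25 sheds 148 L/s to N19: 148 each.
    N19: 40+148 = 188 > 100
Round 5 — N19 seizes.
  N19 sheds 188 L/s: no online neighbours, lost.
No further seizures.

N9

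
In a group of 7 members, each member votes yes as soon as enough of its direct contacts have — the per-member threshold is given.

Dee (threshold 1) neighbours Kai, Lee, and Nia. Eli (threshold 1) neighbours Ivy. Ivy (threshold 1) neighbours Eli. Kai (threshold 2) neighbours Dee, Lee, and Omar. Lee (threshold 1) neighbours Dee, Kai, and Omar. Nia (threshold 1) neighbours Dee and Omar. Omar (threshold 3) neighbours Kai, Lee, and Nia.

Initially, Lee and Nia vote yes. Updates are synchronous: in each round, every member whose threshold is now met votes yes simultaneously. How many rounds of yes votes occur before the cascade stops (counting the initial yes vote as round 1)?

Round 1 — Lee, Nia vote yes (initial).
Round 2 — checking thresholds:
  Dee: 2 of 3 neighbours ≥ 1, votes yes.
  Kai: 1 of 3 neighbours < 2, holds.
  Omar: 2 of 3 neighbours < 3, holds.
Round 3 — checking thresholds:
  Kai: 2 of 3 neighbours ≥ 2, votes yes.
  Omar: 2 of 3 neighbours < 3, holds.
Round 4 — checking thresholds:
  Omar: 3 of 3 neighbours ≥ 3, votes yes.
Round 5 — no new yes votes; cascade stops.

4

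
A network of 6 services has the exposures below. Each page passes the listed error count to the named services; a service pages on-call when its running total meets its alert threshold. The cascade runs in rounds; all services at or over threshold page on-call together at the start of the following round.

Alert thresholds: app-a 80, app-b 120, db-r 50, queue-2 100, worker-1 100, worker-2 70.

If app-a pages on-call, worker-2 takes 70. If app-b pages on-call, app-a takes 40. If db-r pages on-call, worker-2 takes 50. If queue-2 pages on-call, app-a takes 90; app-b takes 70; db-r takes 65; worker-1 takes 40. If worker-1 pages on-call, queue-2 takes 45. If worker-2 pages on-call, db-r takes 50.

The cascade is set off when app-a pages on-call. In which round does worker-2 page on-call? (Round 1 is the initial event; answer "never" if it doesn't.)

2

Round 1 — app-a pages on-call (initial).
  worker-2: +70 → 70 ≥ 70
Round 2 — worker-2 pages on-call.
  db-r: +50 → 50 ≥ 50
Round 3 — db-r pages on-call.
No further pages.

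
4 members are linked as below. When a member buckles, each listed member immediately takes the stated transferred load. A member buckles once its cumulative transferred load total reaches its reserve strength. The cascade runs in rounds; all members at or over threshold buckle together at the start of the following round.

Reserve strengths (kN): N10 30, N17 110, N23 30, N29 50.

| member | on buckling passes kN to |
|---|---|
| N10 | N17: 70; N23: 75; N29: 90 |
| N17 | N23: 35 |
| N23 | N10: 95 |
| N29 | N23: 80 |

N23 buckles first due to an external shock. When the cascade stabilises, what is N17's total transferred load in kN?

Round 1 — N23 buckles (initial).
  N10: +95 → 95 ≥ 30
Round 2 — N10 buckles.
  N17: +70 → 70 < 110
  N29: +90 → 90 ≥ 50
Round 3 — N29 buckles.
No further bucklings.

70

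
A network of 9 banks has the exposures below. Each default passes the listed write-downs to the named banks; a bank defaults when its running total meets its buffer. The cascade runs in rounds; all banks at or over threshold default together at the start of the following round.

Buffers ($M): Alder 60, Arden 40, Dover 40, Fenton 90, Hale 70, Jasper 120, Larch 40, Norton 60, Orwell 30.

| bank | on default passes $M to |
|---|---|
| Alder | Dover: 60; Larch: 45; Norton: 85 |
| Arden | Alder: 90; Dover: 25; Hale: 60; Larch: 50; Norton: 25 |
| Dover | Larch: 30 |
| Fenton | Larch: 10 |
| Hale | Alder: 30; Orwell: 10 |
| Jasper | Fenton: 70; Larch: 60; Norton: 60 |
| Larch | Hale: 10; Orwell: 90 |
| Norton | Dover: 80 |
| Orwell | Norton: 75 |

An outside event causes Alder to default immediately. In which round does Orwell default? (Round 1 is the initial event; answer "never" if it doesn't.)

Round 1 — Alder defaults (initial).
  Dover: +60 → 60 ≥ 40
  Larch: +45 → 45 ≥ 40
  Norton: +85 → 85 ≥ 60
Round 2 — Dover, Larch, Norton default.
  Hale: +10 → 10 < 70
  Orwell: +90 → 90 ≥ 30
Round 3 — Orwell defaults.
No further defaults.

3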